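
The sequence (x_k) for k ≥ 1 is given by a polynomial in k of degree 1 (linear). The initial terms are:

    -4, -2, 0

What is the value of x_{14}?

1st diffs: 2, 2 (constant).
So x_k = 2k - 6.
Evaluating at k = 14 gives x_{14} = 22.

22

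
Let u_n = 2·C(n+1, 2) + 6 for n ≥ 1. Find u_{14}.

216

C(15, 2) = 105, so u_{14} = 216.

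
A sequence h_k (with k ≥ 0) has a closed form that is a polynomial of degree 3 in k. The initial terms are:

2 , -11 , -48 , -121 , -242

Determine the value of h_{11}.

-3441

1st diffs: -13, -37, -73, -121.
2nd diffs: -24, -36, -48.
3rd diffs: -12, -12 (constant).
Newton forward-difference form: h_k = 2 + (-13)·C(k,1) + (-24)·C(k,2) + (-12)·C(k,3).
At k = 11: k = 11, so h_{11} = 2 - 143 - 1320 - 1980 = -3441.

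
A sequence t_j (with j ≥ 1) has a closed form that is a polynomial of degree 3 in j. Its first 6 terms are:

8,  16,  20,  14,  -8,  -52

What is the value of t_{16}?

-3022

1st diffs: 8, 4, -6, -22, -44.
2nd diffs: -4, -10, -16, -22.
3rd diffs: -6, -6, -6 (constant).
Newton forward-difference form: t_j = 8 + 8·C(j-1,1) + (-4)·C(j-1,2) + (-6)·C(j-1,3).
At j = 16: j-1 = 15, so t_{16} = 8 + 120 - 420 - 2730 = -3022.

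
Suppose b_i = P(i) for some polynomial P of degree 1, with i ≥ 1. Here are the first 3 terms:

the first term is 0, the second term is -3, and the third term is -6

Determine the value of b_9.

-24

1st diffs: -3, -3 (constant).
So b_i = -3i + 3.
Evaluating at i = 9 gives b_9 = -24.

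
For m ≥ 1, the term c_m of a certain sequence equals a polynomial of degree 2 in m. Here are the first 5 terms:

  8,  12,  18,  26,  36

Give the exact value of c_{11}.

1st diffs: 4, 6, 8, 10.
2nd diffs: 2, 2, 2 (constant).
So c_m = m^2 + m + 6.
Evaluating at m = 11 gives c_{11} = 138.

138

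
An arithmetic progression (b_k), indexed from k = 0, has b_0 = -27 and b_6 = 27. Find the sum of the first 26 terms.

2223

Common difference d = (27 - (-27)) / (6 - 0) = 9.
b_k = -27 + (k - 0)·9.
b_{25} = 198; S = 26·(-27 + 198)/2 = 2223.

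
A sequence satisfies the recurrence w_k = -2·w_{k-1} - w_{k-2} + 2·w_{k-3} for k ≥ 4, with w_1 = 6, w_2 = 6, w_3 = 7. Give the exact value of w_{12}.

Compute successive terms:
w_4 = -8;  w_5 = 21;  w_6 = -20;  w_7 = 3;  w_8 = 56;  w_9 = -155;  w_{10} = 260;  w_{11} = -253;  w_{12} = -64.

-64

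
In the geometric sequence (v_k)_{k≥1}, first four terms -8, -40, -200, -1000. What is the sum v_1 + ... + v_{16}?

Common ratio r = 5.
v_k = (-8)·5^(k-1).
S = (-8)·(5^16 - 1)/(5 - 1) = (-8)·(152587890625 - 1)/(4) = -305175781248.

-305175781248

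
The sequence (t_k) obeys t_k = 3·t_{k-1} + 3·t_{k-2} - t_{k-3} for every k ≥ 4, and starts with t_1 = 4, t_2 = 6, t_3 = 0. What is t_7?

544

Iterate the recurrence:
t_4 = 14;  t_5 = 36;  t_6 = 150;  t_7 = 544.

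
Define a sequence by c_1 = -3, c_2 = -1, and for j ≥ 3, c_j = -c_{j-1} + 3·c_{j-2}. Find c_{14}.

Applying the relation repeatedly:
c_3 = -8, c_4 = 5, c_5 = -29, …, c_{11} = -3413, c_{12} = 7748, c_{13} = -17987, c_{14} = 41231.

41231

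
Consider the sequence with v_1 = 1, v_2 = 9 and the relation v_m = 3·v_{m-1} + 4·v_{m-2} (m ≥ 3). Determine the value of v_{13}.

33554431

Applying the relation repeatedly:
v_3 = 31  v_4 = 129  v_5 = 511  …  v_{10} = 524289  v_{11} = 2097151  v_{12} = 8388609  v_{13} = 33554431.
(Characteristic roots are 4 and -1.)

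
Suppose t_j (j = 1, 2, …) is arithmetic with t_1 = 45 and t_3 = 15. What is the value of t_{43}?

Common difference d = (15 - 45) / (3 - 1) = -15.
t_j = 45 + (j - 1)·(-15).
t_{43} = 45 + 42·(-15) = -585.

-585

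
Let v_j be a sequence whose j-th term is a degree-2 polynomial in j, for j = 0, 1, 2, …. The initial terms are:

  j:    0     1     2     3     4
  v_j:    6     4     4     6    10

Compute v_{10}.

1st diffs: -2, 0, 2, 4.
2nd diffs: 2, 2, 2 (constant).
Newton forward-difference form: v_j = 6 + (-2)·C(j,1) + 2·C(j,2).
At j = 10: j = 10, so v_{10} = 6 - 20 + 90 = 76.

76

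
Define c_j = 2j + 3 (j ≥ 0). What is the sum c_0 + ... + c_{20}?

483

Over j = 0..20: Σj = 210.
Total = (2)·210 + (3)·21 = 483.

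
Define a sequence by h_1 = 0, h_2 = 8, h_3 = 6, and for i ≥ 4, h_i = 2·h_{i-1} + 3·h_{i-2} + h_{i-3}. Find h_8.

Iterate the recurrence:
h_4 = 36  h_5 = 98  h_6 = 310  h_7 = 950  h_8 = 2928.

2928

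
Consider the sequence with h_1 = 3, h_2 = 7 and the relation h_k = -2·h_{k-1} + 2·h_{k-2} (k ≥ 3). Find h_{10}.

Iterate the recurrence:
h_3 = -8; h_4 = 30; h_5 = -76; h_6 = 212; h_7 = -576; h_8 = 1576; h_9 = -4304; h_{10} = 11760.

11760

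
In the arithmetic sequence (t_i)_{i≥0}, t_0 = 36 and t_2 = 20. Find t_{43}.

Common difference d = (20 - 36) / (2 - 0) = -8.
t_i = 36 + (i - 0)·(-8).
t_{43} = 36 + 43·(-8) = -308.

-308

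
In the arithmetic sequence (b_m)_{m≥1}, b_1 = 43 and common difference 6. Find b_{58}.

385

b_m = 43 + (m - 1)·6.
b_{58} = 43 + 57·6 = 385.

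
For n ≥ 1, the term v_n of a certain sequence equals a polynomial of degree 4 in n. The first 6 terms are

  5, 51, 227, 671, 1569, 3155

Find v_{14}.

1st diffs: 46, 176, 444, 898, 1586.
2nd diffs: 130, 268, 454, 688.
3rd diffs: 138, 186, 234.
4th diffs: 48, 48 (constant).
Newton forward-difference form: v_n = 5 + 46·C(n-1,1) + 130·C(n-1,2) + 138·C(n-1,3) + 48·C(n-1,4).
At n = 14: n-1 = 13, so v_{14} = 5 + 598 + 10140 + 39468 + 34320 = 84531.

84531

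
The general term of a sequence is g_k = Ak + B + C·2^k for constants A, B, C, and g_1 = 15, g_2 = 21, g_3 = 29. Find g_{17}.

131149

Plug in k = 1, 2, 3: A + B + 2C = 15; 2A + B + 4C = 21; 3A + B + 8C = 29.
Subtracting the first from the second: A + 2C = 6.
Subtracting the second from the third: A + 4C = 8.
Solving: C = 1, A = 4, then B = 9.
Therefore g_{17} = 68 + 9 + 1·131072 = 131149.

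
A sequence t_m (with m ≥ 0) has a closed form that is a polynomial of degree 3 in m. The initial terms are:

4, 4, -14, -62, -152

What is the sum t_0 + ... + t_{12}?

1st diffs: 0, -18, -48, -90.
2nd diffs: -18, -30, -42.
3rd diffs: -12, -12 (constant).
Newton forward-difference form: t_m = 4 + (-18)·C(m,2) + (-12)·C(m,3).
Continuing: …, -296, -506, -794, -1172, …, t_{12} = -3824.
Summing m = 0..12 (13 terms) gives -13676.

-13676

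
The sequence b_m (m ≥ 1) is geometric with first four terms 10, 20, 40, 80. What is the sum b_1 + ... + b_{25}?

335544310

Common ratio r = 2.
b_m = 10·2^(m-1).
S = 10·(2^25 - 1)/(2 - 1) = 10·(33554432 - 1)/(1) = 335544310.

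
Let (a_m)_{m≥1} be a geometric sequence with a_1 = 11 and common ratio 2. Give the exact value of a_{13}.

45056

a_m = 11·2^(m-1).
a_{13} = 11·2^12 = 45056.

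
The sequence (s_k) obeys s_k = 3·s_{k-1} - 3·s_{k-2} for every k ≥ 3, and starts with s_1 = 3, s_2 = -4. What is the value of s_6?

Iterate the recurrence:
s_3 = -21; s_4 = -51; s_5 = -90; s_6 = -117.

-117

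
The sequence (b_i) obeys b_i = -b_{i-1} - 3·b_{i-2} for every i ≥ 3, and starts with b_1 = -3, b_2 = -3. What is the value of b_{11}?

-573

b_3 = 12;  b_4 = -3;  b_5 = -33;  b_6 = 42;  b_7 = 57;  b_8 = -183;  b_9 = 12;  b_{10} = 537;  b_{11} = -573.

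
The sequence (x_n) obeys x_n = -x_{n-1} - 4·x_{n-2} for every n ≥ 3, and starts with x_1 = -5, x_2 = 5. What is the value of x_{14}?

Applying the relation repeatedly:
x_3 = 15  x_4 = -35  x_5 = -25  …  x_{11} = -4945  x_{12} = -1155  x_{13} = 20935  x_{14} = -16315.

-16315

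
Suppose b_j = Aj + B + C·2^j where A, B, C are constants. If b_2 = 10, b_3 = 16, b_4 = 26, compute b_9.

At j = 2, 3, 4: 2A + B + 4C = 10; 3A + B + 8C = 16; 4A + B + 16C = 26.
Subtracting the first from the second: A + 4C = 6.
Subtracting the second from the third: A + 8C = 10.
Solving: C = 1, A = 2, then B = 2.
Hence b_9 = 2·9 + 2 + 1·512 = 532.

532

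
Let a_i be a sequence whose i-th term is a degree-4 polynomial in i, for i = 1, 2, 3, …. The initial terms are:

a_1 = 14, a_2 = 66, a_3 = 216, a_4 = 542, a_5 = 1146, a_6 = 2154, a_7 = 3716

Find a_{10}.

1st diffs: 52, 150, 326, 604, 1008, 1562.
2nd diffs: 98, 176, 278, 404, 554.
3rd diffs: 78, 102, 126, 150.
4th diffs: 24, 24, 24 (constant).
So a_i = i^4 + 3i^3 + 6i^2 - 2i + 6.
Evaluating at i = 10 gives a_{10} = 13586.

13586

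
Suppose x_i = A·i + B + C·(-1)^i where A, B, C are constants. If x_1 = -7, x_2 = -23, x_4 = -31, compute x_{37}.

-151

At i = 1, 2, 4: A + B - C = -7; 2A + B + C = -23; 4A + B + C = -31.
Subtracting the first from the second: A + 2C = -16.
Subtracting the second from the third: 2A = -8.
Solving: C = -6, A = -4, then B = -9.
So x_i = -4·i + (-9) + (-6)·(-1)^i; at i=37 this is -151.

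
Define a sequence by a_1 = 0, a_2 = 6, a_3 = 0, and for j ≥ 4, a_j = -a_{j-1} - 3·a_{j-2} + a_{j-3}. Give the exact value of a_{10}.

-618

Applying the relation repeatedly:
a_4 = -18  a_5 = 24  a_6 = 30  a_7 = -120  a_8 = 54  a_9 = 336  a_{10} = -618.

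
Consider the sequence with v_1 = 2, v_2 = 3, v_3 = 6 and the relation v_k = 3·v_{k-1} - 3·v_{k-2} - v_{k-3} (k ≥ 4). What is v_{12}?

Compute successive terms:
v_4 = 7;  v_5 = 0;  v_6 = -27;  v_7 = -88;  v_8 = -183;  v_9 = -258;  v_{10} = -137;  v_{11} = 546;  v_{12} = 2307.

2307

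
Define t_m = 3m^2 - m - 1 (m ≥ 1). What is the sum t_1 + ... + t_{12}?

Over m = 1..12: Σm = 78, Σm² = 650.
Total = (3)·650 + (-1)·78 + (-1)·12 = 1860.

1860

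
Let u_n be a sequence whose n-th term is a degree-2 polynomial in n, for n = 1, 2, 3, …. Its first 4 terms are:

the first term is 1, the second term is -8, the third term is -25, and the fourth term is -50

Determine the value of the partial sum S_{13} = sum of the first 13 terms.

1st diffs: -9, -17, -25.
2nd diffs: -8, -8 (constant).
Newton forward-difference form: u_n = 1 + (-9)·C(n-1,1) + (-8)·C(n-1,2).
Continuing: …, -83, -124, -173, -230, …, u_{13} = -635.
Summing n = 1..13 (13 terms) gives -2977.

-2977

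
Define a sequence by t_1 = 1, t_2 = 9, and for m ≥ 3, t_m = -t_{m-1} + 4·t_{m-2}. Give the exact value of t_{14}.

Step forward from the initial values:
t_3 = -5;  t_4 = 41;  t_5 = -61;  …;  t_{11} = -21701;  t_{12} = 56585;  t_{13} = -143389;  t_{14} = 369729.

369729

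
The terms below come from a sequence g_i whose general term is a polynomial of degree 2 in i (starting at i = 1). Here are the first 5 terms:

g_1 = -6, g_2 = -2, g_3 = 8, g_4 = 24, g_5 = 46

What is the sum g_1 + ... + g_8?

400

1st diffs: 4, 10, 16, 22.
2nd diffs: 6, 6, 6 (constant).
So g_i = 3i^2 - 5i - 4.
Continuing: 74, 108, 148.
Summing i = 1..8 (8 terms) gives 400.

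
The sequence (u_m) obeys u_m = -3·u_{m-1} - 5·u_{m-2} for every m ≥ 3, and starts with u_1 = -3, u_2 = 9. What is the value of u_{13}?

Step forward from the initial values:
u_3 = -12  u_4 = -9  u_5 = 87  …  u_{10} = 4959  u_{11} = -2937  u_{12} = -15984  u_{13} = 62637.

62637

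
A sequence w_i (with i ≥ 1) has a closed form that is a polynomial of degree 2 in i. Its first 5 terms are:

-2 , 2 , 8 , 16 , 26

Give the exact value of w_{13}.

178

1st diffs: 4, 6, 8, 10.
2nd diffs: 2, 2, 2 (constant).
Newton forward-difference form: w_i = -2 + 4·C(i-1,1) + 2·C(i-1,2).
At i = 13: i-1 = 12, so w_{13} = -2 + 48 + 132 = 178.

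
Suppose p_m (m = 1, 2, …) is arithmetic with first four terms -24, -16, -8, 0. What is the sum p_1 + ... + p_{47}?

Common difference d = 8.
p_m = -24 + (m - 1)·8.
p_{47} = 344; S = 47·(-24 + 344)/2 = 7520.

7520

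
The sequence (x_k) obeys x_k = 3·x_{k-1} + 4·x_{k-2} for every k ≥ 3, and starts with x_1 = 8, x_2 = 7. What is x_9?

196613

Applying the relation repeatedly:
x_3 = 53, x_4 = 187, x_5 = 773, x_6 = 3067, x_7 = 12293, x_8 = 49147, x_9 = 196613.
(Characteristic roots are 4 and -1.)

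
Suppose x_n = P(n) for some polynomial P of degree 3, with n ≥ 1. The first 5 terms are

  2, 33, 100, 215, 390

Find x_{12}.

1st diffs: 31, 67, 115, 175.
2nd diffs: 36, 48, 60.
3rd diffs: 12, 12 (constant).
So x_n = 2n^3 + 6n^2 - n - 5.
Evaluating at n = 12 gives x_{12} = 4303.

4303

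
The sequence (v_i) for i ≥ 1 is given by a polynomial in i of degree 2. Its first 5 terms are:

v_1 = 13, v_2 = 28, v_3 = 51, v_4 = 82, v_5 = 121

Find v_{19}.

1st diffs: 15, 23, 31, 39.
2nd diffs: 8, 8, 8 (constant).
Newton forward-difference form: v_i = 13 + 15·C(i-1,1) + 8·C(i-1,2).
At i = 19: i-1 = 18, so v_{19} = 13 + 270 + 1224 = 1507.

1507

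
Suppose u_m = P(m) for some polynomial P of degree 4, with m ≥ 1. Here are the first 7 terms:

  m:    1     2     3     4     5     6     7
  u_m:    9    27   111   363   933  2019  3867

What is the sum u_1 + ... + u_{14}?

1st diffs: 18, 84, 252, 570, 1086, 1848.
2nd diffs: 66, 168, 318, 516, 762.
3rd diffs: 102, 150, 198, 246.
4th diffs: 48, 48, 48 (constant).
So u_m = 2m^4 - 3m^3 + m^2 + 6m + 3.
Continuing: …, 6771, 11073, 17163, 25479, …, u_{14} = 68883.
Summing m = 1..14 (14 terms) gives 223986.

223986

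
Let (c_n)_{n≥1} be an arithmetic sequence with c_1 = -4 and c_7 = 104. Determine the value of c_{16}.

Common difference d = (104 - (-4)) / (7 - 1) = 18.
c_n = -4 + (n - 1)·18.
c_{16} = -4 + 15·18 = 266.

266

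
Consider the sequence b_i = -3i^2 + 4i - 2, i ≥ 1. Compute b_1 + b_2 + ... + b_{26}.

Over i = 1..26: Σi = 351, Σi² = 6201.
Total = (-3)·6201 + (4)·351 + (-2)·26 = -17251.

-17251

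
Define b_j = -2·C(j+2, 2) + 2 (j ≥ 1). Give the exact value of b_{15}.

C(17, 2) = 136, so b_{15} = -270.

-270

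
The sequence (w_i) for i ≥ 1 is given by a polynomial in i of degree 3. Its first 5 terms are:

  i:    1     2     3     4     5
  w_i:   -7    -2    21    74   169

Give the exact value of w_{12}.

1st diffs: 5, 23, 53, 95.
2nd diffs: 18, 30, 42.
3rd diffs: 12, 12 (constant).
Newton forward-difference form: w_i = -7 + 5·C(i-1,1) + 18·C(i-1,2) + 12·C(i-1,3).
At i = 12: i-1 = 11, so w_{12} = -7 + 55 + 990 + 1980 = 3018.

3018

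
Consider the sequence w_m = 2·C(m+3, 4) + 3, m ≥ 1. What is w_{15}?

C(18, 4) = 3060, so w_{15} = 6123.

6123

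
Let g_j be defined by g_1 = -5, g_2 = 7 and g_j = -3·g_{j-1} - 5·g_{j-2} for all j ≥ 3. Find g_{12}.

-34472

Applying the relation repeatedly:
g_3 = 4;  g_4 = -47;  g_5 = 121;  g_6 = -128;  g_7 = -221;  g_8 = 1303;  g_9 = -2804;  g_{10} = 1897;  g_{11} = 8329;  g_{12} = -34472.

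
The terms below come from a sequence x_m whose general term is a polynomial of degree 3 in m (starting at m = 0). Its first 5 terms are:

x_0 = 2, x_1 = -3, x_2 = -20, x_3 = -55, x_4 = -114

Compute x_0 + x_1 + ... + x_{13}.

-10801

1st diffs: -5, -17, -35, -59.
2nd diffs: -12, -18, -24.
3rd diffs: -6, -6 (constant).
Newton forward-difference form: x_m = 2 + (-5)·C(m,1) + (-12)·C(m,2) + (-6)·C(m,3).
Continuing: …, -203, -328, -495, -710, …, x_{13} = -2715.
Summing m = 0..13 (14 terms) gives -10801.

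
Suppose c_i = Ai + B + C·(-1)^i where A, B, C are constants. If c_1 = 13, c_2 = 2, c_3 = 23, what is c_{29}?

Write the equations: A + B - C = 13; 2A + B + C = 2; 3A + B - C = 23.
Subtracting the first from the second: A + 2C = -11.
Subtracting the second from the third: A - 2C = 21.
Solving: C = -8, A = 5, then B = 0.
Hence c_{29} = 5·29 + 0 + (-8)·(-1) = 153.

153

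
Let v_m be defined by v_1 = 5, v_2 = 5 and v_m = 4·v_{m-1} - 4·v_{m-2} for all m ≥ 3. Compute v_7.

-640

v_3 = 0; v_4 = -20; v_5 = -80; v_6 = -240; v_7 = -640.
(Characteristic roots are 2 and 2.)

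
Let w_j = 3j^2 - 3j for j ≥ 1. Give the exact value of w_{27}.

w_{27} = 3·27^2 - 3·27 = 2106.

2106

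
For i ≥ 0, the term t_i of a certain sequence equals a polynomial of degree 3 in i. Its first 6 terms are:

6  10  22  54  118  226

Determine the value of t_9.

1338

1st diffs: 4, 12, 32, 64, 108.
2nd diffs: 8, 20, 32, 44.
3rd diffs: 12, 12, 12 (constant).
So t_i = 2i^3 - 2i^2 + 4i + 6.
Evaluating at i = 9 gives t_9 = 1338.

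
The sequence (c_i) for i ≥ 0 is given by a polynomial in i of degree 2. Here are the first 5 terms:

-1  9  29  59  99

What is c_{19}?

1st diffs: 10, 20, 30, 40.
2nd diffs: 10, 10, 10 (constant).
So c_i = 5i^2 + 5i - 1.
Evaluating at i = 19 gives c_{19} = 1899.

1899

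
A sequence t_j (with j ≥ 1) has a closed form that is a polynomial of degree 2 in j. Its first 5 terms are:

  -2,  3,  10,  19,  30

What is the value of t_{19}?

1st diffs: 5, 7, 9, 11.
2nd diffs: 2, 2, 2 (constant).
Newton forward-difference form: t_j = -2 + 5·C(j-1,1) + 2·C(j-1,2).
At j = 19: j-1 = 18, so t_{19} = -2 + 90 + 306 = 394.

394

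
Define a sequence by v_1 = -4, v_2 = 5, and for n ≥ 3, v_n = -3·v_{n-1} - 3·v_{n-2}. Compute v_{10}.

Compute successive terms:
v_3 = -3; v_4 = -6; v_5 = 27; v_6 = -63; v_7 = 108; v_8 = -135; v_9 = 81; v_{10} = 162.

162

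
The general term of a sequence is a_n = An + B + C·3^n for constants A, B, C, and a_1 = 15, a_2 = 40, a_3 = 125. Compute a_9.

Write the equations: A + B + 3C = 15; 2A + B + 9C = 40; 3A + B + 27C = 125.
Subtracting the first from the second: A + 6C = 25.
Subtracting the second from the third: A + 18C = 85.
Solving: C = 5, A = -5, then B = 5.
Therefore a_9 = -45 + 5 + 5·19683 = 98375.

98375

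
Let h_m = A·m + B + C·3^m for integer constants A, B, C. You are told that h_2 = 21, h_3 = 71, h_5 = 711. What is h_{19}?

3486784327

Write the equations: 2A + B + 9C = 21; 3A + B + 27C = 71; 5A + B + 243C = 711.
Subtracting the first from the second: A + 18C = 50.
Subtracting the second from the third: 2A + 216C = 640.
Solving: C = 3, A = -4, then B = 2.
So h_m = -4·m + 2 + 3·3^m; at m=19 this is 3486784327.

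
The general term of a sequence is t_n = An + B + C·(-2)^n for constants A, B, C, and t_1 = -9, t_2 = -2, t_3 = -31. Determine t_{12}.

8132

Plug in n = 1, 2, 3: A + B - 2C = -9; 2A + B + 4C = -2; 3A + B - 8C = -31.
Subtracting the first from the second: A + 6C = 7.
Subtracting the second from the third: A - 12C = -29.
Solving: C = 2, A = -5, then B = 0.
Therefore t_{12} = -60 + 0 + 2·4096 = 8132.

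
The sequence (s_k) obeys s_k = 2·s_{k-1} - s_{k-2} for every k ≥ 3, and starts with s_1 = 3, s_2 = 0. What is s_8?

-18

s_3 = -3;  s_4 = -6;  s_5 = -9;  s_6 = -12;  s_7 = -15;  s_8 = -18.
(Characteristic roots are 1 and 1.)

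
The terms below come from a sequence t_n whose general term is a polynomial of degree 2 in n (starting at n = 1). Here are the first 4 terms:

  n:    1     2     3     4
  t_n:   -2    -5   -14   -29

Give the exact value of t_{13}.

1st diffs: -3, -9, -15.
2nd diffs: -6, -6 (constant).
Newton forward-difference form: t_n = -2 + (-3)·C(n-1,1) + (-6)·C(n-1,2).
At n = 13: n-1 = 12, so t_{13} = -2 - 36 - 396 = -434.

-434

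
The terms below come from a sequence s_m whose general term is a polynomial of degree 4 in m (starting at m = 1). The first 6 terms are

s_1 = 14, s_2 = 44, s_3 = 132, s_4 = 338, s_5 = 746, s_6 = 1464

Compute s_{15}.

1st diffs: 30, 88, 206, 408, 718.
2nd diffs: 58, 118, 202, 310.
3rd diffs: 60, 84, 108.
4th diffs: 24, 24 (constant).
So s_m = m^4 + 4m^2 + 3m + 6.
Evaluating at m = 15 gives s_{15} = 51576.

51576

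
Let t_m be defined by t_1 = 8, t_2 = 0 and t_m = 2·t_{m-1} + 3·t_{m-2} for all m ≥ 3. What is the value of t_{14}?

3188640

Iterate the recurrence:
t_3 = 24, t_4 = 48, t_5 = 168, …, t_{11} = 118104, t_{12} = 354288, t_{13} = 1062888, t_{14} = 3188640.
(Characteristic roots are 3 and -1.)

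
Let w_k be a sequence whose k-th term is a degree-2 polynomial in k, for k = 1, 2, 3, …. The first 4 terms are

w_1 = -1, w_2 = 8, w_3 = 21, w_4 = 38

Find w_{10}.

1st diffs: 9, 13, 17.
2nd diffs: 4, 4 (constant).
Newton forward-difference form: w_k = -1 + 9·C(k-1,1) + 4·C(k-1,2).
At k = 10: k-1 = 9, so w_{10} = -1 + 81 + 144 = 224.

224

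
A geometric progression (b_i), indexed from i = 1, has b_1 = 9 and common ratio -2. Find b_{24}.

b_i = 9·(-2)^(i-1).
b_{24} = 9·(-2)^23 = -75497472.

-75497472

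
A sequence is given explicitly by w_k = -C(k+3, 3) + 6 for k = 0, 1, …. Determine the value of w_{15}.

-810

C(18, 3) = 816, so w_{15} = -810.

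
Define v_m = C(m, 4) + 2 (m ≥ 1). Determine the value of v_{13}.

C(13, 4) = 715, so v_{13} = 717.

717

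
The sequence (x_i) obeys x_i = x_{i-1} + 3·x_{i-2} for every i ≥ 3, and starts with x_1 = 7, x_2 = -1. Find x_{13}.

50183

Compute successive terms:
x_3 = 20, x_4 = 17, x_5 = 77, …, x_{10} = 4049, x_{11} = 9509, x_{12} = 21656, x_{13} = 50183.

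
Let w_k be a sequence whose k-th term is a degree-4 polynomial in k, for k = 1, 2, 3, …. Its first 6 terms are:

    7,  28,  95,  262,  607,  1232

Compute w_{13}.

1st diffs: 21, 67, 167, 345, 625.
2nd diffs: 46, 100, 178, 280.
3rd diffs: 54, 78, 102.
4th diffs: 24, 24 (constant).
Newton forward-difference form: w_k = 7 + 21·C(k-1,1) + 46·C(k-1,2) + 54·C(k-1,3) + 24·C(k-1,4).
At k = 13: k-1 = 12, so w_{13} = 7 + 252 + 3036 + 11880 + 11880 = 27055.

27055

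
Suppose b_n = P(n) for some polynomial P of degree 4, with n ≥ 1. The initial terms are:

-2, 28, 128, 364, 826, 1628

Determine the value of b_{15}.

1st diffs: 30, 100, 236, 462, 802.
2nd diffs: 70, 136, 226, 340.
3rd diffs: 66, 90, 114.
4th diffs: 24, 24 (constant).
So b_n = n^4 + n^3 + 4n^2 - 4n - 4.
Evaluating at n = 15 gives b_{15} = 54836.

54836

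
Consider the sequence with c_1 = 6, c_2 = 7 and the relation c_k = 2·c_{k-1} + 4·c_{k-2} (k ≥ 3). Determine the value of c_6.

Iterate the recurrence:
c_3 = 38; c_4 = 104; c_5 = 360; c_6 = 1136.

1136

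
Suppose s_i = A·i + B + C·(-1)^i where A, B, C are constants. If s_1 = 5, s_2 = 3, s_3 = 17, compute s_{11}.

65

Write the equations: A + B - C = 5; 2A + B + C = 3; 3A + B - C = 17.
Subtracting the first from the second: A + 2C = -2.
Subtracting the second from the third: A - 2C = 14.
Solving: C = -4, A = 6, then B = -5.
So s_i = 6·i + (-5) + (-4)·(-1)^i; at i=11 this is 65.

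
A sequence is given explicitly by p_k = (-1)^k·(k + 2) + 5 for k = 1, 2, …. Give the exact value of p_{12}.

(-1)^12 = 1; k + 2 at k=12 is 14; so p_{12} = 19.

19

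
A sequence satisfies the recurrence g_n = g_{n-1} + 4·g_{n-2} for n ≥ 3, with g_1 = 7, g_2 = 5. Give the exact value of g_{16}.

5180293

g_3 = 33; g_4 = 53; g_5 = 185; …; g_{13} = 309017; g_{14} = 788845; g_{15} = 2024913; g_{16} = 5180293.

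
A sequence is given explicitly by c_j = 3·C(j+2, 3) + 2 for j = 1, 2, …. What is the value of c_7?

254

C(9, 3) = 84, so c_7 = 254.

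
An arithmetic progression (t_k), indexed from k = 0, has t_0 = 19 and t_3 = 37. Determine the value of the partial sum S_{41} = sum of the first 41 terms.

Common difference d = (37 - 19) / (3 - 0) = 6.
t_k = 19 + (k - 0)·6.
t_{40} = 259; S = 41·(19 + 259)/2 = 5699.

5699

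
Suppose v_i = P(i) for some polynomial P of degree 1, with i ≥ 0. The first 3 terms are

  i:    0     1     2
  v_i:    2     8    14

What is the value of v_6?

1st diffs: 6, 6 (constant).
So v_i = 6i + 2.
Evaluating at i = 6 gives v_6 = 38.

38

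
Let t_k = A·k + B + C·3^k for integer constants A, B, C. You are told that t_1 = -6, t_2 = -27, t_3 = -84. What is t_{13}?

-4783002

At k = 1, 2, 3: A + B + 3C = -6; 2A + B + 9C = -27; 3A + B + 27C = -84.
Subtracting the first from the second: A + 6C = -21.
Subtracting the second from the third: A + 18C = -57.
Solving: C = -3, A = -3, then B = 6.
So t_k = -3·k + 6 + (-3)·3^k; at k=13 this is -4783002.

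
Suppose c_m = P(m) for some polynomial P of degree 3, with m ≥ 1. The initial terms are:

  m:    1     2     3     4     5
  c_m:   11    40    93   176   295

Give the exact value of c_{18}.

7848

1st diffs: 29, 53, 83, 119.
2nd diffs: 24, 30, 36.
3rd diffs: 6, 6 (constant).
So c_m = m^3 + 6m^2 + 4m.
Evaluating at m = 18 gives c_{18} = 7848.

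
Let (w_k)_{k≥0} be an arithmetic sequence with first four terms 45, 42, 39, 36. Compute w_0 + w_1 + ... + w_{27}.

Common difference d = -3.
w_k = 45 + (k - 0)·(-3).
w_{27} = -36; S = 28·(45 + (-36))/2 = 126.

126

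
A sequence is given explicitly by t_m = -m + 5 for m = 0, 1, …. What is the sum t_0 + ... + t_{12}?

-13

Over m = 0..12: Σm = 78.
Total = (-1)·78 + (5)·13 = -13.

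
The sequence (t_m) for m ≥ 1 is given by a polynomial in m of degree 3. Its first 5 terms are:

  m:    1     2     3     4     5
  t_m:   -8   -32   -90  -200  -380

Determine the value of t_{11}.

1st diffs: -24, -58, -110, -180.
2nd diffs: -34, -52, -70.
3rd diffs: -18, -18 (constant).
Newton forward-difference form: t_m = -8 + (-24)·C(m-1,1) + (-34)·C(m-1,2) + (-18)·C(m-1,3).
At m = 11: m-1 = 10, so t_{11} = -8 - 240 - 1530 - 2160 = -3938.

-3938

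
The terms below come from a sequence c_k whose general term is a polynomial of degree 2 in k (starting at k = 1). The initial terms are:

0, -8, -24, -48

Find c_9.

-288

1st diffs: -8, -16, -24.
2nd diffs: -8, -8 (constant).
Newton forward-difference form: c_k = (-8)·C(k-1,1) + (-8)·C(k-1,2).
At k = 9: k-1 = 8, so c_9 = -64 - 224 = -288.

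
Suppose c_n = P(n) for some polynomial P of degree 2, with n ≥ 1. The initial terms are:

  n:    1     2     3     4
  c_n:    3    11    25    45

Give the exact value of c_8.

185

1st diffs: 8, 14, 20.
2nd diffs: 6, 6 (constant).
So c_n = 3n^2 - n + 1.
Evaluating at n = 8 gives c_8 = 185.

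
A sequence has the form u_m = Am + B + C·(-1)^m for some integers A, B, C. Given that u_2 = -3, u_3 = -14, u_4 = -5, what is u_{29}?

Write the equations: 2A + B + C = -3; 3A + B - C = -14; 4A + B + C = -5.
Subtracting the first from the second: A - 2C = -11.
Subtracting the second from the third: A + 2C = 9.
Solving: C = 5, A = -1, then B = -6.
Hence u_{29} = -1·29 + (-6) + 5·(-1) = -40.

-40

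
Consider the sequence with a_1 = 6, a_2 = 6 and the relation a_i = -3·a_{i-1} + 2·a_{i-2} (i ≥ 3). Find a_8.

Iterate the recurrence:
a_3 = -6;  a_4 = 30;  a_5 = -102;  a_6 = 366;  a_7 = -1302;  a_8 = 4638.

4638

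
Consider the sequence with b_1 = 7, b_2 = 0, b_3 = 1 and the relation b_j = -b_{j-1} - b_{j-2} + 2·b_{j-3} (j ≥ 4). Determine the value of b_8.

b_4 = 13, b_5 = -14, b_6 = 3, b_7 = 37, b_8 = -68.

-68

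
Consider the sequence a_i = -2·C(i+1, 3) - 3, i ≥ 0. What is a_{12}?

C(13, 3) = 286, so a_{12} = -575.

-575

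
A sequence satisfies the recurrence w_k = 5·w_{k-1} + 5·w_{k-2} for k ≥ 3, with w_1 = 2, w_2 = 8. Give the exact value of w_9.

1996250

w_3 = 50;  w_4 = 290;  w_5 = 1700;  w_6 = 9950;  w_7 = 58250;  w_8 = 341000;  w_9 = 1996250.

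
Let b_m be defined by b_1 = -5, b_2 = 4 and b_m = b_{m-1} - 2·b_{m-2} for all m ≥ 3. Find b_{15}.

-374

b_3 = 14  b_4 = 6  b_5 = -22  …  b_{12} = -18  b_{13} = 410  b_{14} = 446  b_{15} = -374.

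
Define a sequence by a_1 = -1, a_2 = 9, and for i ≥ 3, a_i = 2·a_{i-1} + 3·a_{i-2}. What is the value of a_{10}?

Applying the relation repeatedly:
a_3 = 15;  a_4 = 57;  a_5 = 159;  a_6 = 489;  a_7 = 1455;  a_8 = 4377;  a_9 = 13119;  a_{10} = 39369.
(Characteristic roots are 3 and -1.)

39369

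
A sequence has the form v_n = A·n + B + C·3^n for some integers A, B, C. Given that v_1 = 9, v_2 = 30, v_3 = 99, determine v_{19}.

4649045811

The three given values yield: A + B + 3C = 9; 2A + B + 9C = 30; 3A + B + 27C = 99.
Subtracting the first from the second: A + 6C = 21.
Subtracting the second from the third: A + 18C = 69.
Solving: C = 4, A = -3, then B = 0.
Hence v_{19} = -3·19 + 0 + 4·1162261467 = 4649045811.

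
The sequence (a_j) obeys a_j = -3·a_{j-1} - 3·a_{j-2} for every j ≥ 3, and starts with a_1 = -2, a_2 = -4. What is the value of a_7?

Compute successive terms:
a_3 = 18  a_4 = -42  a_5 = 72  a_6 = -90  a_7 = 54.

54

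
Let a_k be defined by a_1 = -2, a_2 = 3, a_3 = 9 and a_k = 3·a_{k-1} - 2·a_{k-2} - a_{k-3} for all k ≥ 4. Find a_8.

a_4 = 23, a_5 = 48, a_6 = 89, a_7 = 148, a_8 = 218.

218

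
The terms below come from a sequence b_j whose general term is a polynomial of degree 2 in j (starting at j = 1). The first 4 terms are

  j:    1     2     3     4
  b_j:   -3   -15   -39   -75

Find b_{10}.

1st diffs: -12, -24, -36.
2nd diffs: -12, -12 (constant).
Newton forward-difference form: b_j = -3 + (-12)·C(j-1,1) + (-12)·C(j-1,2).
At j = 10: j-1 = 9, so b_{10} = -3 - 108 - 432 = -543.

-543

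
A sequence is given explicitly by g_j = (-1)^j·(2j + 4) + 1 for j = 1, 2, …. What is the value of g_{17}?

(-1)^17 = -1; 2j + 4 at j=17 is 38; so g_{17} = -37.

-37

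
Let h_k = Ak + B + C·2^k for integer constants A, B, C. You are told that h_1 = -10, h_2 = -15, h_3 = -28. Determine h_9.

-2026

Write the equations: A + B + 2C = -10; 2A + B + 4C = -15; 3A + B + 8C = -28.
Subtracting the first from the second: A + 2C = -5.
Subtracting the second from the third: A + 4C = -13.
Solving: C = -4, A = 3, then B = -5.
So h_k = 3·k + (-5) + (-4)·2^k; at k=9 this is -2026.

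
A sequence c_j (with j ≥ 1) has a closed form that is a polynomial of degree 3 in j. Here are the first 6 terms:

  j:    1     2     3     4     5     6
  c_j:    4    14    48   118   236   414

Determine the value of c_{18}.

11598

1st diffs: 10, 34, 70, 118, 178.
2nd diffs: 24, 36, 48, 60.
3rd diffs: 12, 12, 12 (constant).
So c_j = 2j^3 - 4j + 6.
Evaluating at j = 18 gives c_{18} = 11598.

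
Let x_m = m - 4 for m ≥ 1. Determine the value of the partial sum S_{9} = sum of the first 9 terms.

9

Over m = 1..9: Σm = 45.
Total = (1)·45 + (-4)·9 = 9.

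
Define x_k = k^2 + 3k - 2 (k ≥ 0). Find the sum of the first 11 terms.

Over k = 0..10: Σk = 55, Σk² = 385.
Total = (1)·385 + (3)·55 + (-2)·11 = 528.

528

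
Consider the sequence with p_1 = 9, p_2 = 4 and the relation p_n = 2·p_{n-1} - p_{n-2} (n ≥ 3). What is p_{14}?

Iterate the recurrence:
p_3 = -1;  p_4 = -6;  p_5 = -11;  …;  p_{11} = -41;  p_{12} = -46;  p_{13} = -51;  p_{14} = -56.
(Characteristic roots are 1 and 1.)

-56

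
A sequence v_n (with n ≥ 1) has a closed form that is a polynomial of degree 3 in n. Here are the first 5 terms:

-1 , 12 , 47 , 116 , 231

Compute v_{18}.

1st diffs: 13, 35, 69, 115.
2nd diffs: 22, 34, 46.
3rd diffs: 12, 12 (constant).
Newton forward-difference form: v_n = -1 + 13·C(n-1,1) + 22·C(n-1,2) + 12·C(n-1,3).
At n = 18: n-1 = 17, so v_{18} = -1 + 221 + 2992 + 8160 = 11372.

11372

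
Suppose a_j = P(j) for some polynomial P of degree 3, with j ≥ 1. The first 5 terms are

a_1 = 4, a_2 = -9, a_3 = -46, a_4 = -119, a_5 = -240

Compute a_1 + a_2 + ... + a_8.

-2516

1st diffs: -13, -37, -73, -121.
2nd diffs: -24, -36, -48.
3rd diffs: -12, -12 (constant).
Newton forward-difference form: a_j = 4 + (-13)·C(j-1,1) + (-24)·C(j-1,2) + (-12)·C(j-1,3).
Continuing: -421, -674, -1011.
Summing j = 1..8 (8 terms) gives -2516.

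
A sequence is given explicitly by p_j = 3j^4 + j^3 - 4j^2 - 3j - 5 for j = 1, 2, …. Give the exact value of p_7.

p_7 = 3·7^4 + 1·7^3 - 4·7^2 - 3·7 - 5 = 7324.

7324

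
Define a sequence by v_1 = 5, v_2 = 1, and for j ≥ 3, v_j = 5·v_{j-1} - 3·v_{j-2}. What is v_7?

-4375

Compute successive terms:
v_3 = -10, v_4 = -53, v_5 = -235, v_6 = -1016, v_7 = -4375.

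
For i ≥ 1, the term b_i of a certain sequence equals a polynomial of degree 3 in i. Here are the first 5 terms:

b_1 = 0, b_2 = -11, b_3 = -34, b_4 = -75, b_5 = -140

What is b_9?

-760

1st diffs: -11, -23, -41, -65.
2nd diffs: -12, -18, -24.
3rd diffs: -6, -6 (constant).
Newton forward-difference form: b_i = (-11)·C(i-1,1) + (-12)·C(i-1,2) + (-6)·C(i-1,3).
At i = 9: i-1 = 8, so b_9 = -88 - 336 - 336 = -760.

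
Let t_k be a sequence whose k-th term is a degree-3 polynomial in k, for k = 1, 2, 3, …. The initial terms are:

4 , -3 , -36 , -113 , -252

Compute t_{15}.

1st diffs: -7, -33, -77, -139.
2nd diffs: -26, -44, -62.
3rd diffs: -18, -18 (constant).
Newton forward-difference form: t_k = 4 + (-7)·C(k-1,1) + (-26)·C(k-1,2) + (-18)·C(k-1,3).
At k = 15: k-1 = 14, so t_{15} = 4 - 98 - 2366 - 6552 = -9012.

-9012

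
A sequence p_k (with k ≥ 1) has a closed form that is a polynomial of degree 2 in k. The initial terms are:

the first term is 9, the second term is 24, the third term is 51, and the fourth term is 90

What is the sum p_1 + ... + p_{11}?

1st diffs: 15, 27, 39.
2nd diffs: 12, 12 (constant).
Newton forward-difference form: p_k = 9 + 15·C(k-1,1) + 12·C(k-1,2).
Continuing: …, 141, 204, 279, 366, …, p_{11} = 699.
Summing k = 1..11 (11 terms) gives 2904.

2904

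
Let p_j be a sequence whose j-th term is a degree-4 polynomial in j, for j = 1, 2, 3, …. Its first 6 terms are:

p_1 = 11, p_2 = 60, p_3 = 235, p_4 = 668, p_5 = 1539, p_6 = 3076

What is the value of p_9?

14683

1st diffs: 49, 175, 433, 871, 1537.
2nd diffs: 126, 258, 438, 666.
3rd diffs: 132, 180, 228.
4th diffs: 48, 48 (constant).
So p_j = 2j^4 + 2j^3 + j^2 + 2j + 4.
Evaluating at j = 9 gives p_9 = 14683.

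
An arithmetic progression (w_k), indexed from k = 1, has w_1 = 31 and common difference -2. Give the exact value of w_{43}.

w_k = 31 + (k - 1)·(-2).
w_{43} = 31 + 42·(-2) = -53.

-53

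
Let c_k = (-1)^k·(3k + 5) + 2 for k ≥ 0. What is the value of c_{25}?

(-1)^25 = -1; 3k + 5 at k=25 is 80; so c_{25} = -78.

-78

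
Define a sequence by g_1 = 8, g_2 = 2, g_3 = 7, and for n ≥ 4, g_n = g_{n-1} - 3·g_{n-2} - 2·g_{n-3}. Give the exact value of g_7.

Compute successive terms:
g_4 = -15;  g_5 = -40;  g_6 = -9;  g_7 = 141.

141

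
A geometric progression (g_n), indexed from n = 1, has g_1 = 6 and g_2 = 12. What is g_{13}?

Common ratio r = 2.
g_n = 6·2^(n-1).
g_{13} = 6·2^12 = 24576.

24576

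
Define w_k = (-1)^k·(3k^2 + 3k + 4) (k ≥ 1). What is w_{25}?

(-1)^25 = -1; 3k^2 + 3k + 4 at k=25 is 1954; so w_{25} = -1954.

-1954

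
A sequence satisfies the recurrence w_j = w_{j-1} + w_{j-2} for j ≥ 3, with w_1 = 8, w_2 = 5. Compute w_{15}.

3749

Compute successive terms:
w_3 = 13;  w_4 = 18;  w_5 = 31;  …;  w_{12} = 885;  w_{13} = 1432;  w_{14} = 2317;  w_{15} = 3749.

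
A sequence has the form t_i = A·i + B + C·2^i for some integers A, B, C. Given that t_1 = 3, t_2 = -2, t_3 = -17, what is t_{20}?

-5242772

At i = 1, 2, 3: A + B + 2C = 3; 2A + B + 4C = -2; 3A + B + 8C = -17.
Subtracting the first from the second: A + 2C = -5.
Subtracting the second from the third: A + 4C = -15.
Solving: C = -5, A = 5, then B = 8.
So t_i = 5·i + 8 + (-5)·2^i; at i=20 this is -5242772.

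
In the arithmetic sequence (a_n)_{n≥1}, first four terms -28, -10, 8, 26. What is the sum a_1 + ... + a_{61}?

Common difference d = 18.
a_n = -28 + (n - 1)·18.
a_{61} = 1052; S = 61·(-28 + 1052)/2 = 31232.

31232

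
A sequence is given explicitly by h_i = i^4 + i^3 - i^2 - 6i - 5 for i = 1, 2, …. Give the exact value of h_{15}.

53680

h_{15} = 1·15^4 + 1·15^3 - 1·15^2 - 6·15 - 5 = 53680.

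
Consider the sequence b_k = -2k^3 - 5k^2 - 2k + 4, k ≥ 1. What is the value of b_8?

b_8 = -2·8^3 - 5·8^2 - 2·8 + 4 = -1356.

-1356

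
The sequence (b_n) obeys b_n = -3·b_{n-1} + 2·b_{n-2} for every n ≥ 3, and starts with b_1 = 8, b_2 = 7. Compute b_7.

-1241

Compute successive terms:
b_3 = -5, b_4 = 29, b_5 = -97, b_6 = 349, b_7 = -1241.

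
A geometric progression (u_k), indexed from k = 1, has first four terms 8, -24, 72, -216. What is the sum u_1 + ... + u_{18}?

-774840976

Common ratio r = -3.
u_k = 8·(-3)^(k-1).
S = 8·((-3)^18 - 1)/(-3 - 1) = 8·(387420489 - 1)/(-4) = -774840976.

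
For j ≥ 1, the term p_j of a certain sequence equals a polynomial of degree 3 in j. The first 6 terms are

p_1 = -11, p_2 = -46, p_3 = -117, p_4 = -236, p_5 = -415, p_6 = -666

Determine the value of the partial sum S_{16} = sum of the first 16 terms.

1st diffs: -35, -71, -119, -179, -251.
2nd diffs: -36, -48, -60, -72.
3rd diffs: -12, -12, -12 (constant).
Newton forward-difference form: p_j = -11 + (-35)·C(j-1,1) + (-36)·C(j-1,2) + (-12)·C(j-1,3).
Continuing: …, -1001, -1432, -1971, -2630, …, p_{16} = -9776.
Summing j = 1..16 (16 terms) gives -46376.

-46376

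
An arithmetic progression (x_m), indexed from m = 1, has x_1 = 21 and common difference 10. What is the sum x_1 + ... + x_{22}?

x_m = 21 + (m - 1)·10.
x_{22} = 231; S = 22·(21 + 231)/2 = 2772.

2772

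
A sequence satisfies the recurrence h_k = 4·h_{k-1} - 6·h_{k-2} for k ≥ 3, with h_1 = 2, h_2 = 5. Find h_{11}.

Applying the relation repeatedly:
h_3 = 8  h_4 = 2  h_5 = -40  h_6 = -172  h_7 = -448  h_8 = -760  h_9 = -352  h_{10} = 3152  h_{11} = 14720.

14720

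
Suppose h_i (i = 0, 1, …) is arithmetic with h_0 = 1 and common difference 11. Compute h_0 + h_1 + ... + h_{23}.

3060

h_i = 1 + (i - 0)·11.
h_{23} = 254; S = 24·(1 + 254)/2 = 3060.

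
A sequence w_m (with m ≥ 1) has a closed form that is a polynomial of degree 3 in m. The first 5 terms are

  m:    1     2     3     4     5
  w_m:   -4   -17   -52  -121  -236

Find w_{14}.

-5321

1st diffs: -13, -35, -69, -115.
2nd diffs: -22, -34, -46.
3rd diffs: -12, -12 (constant).
So w_m = -2m^3 + m^2 - 2m - 1.
Evaluating at m = 14 gives w_{14} = -5321.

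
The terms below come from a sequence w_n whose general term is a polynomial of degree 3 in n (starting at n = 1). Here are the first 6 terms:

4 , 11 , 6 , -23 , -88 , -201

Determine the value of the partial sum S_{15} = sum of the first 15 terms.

-21045

1st diffs: 7, -5, -29, -65, -113.
2nd diffs: -12, -24, -36, -48.
3rd diffs: -12, -12, -12 (constant).
So w_n = -2n^3 + 6n^2 + 3n - 3.
Continuing: …, -374, -619, -948, -1373, …, w_{15} = -5358.
Summing n = 1..15 (15 terms) gives -21045.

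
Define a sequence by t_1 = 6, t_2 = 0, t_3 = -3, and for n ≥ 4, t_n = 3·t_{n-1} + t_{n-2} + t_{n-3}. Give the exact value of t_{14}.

-715134

Step forward from the initial values:
t_4 = -3  t_5 = -12  t_6 = -42  …  t_{11} = -18471  t_{12} = -62487  t_{13} = -211392  t_{14} = -715134.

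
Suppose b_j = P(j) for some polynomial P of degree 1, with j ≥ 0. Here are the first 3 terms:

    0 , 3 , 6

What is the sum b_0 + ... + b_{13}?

1st diffs: 3, 3 (constant).
So b_j = 3j.
Continuing: …, 9, 12, 15, 18, …, b_{13} = 39.
Summing j = 0..13 (14 terms) gives 273.

273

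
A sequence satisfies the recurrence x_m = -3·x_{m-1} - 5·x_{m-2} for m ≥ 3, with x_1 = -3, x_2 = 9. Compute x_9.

-2388

Compute successive terms:
x_3 = -12, x_4 = -9, x_5 = 87, x_6 = -216, x_7 = 213, x_8 = 441, x_9 = -2388.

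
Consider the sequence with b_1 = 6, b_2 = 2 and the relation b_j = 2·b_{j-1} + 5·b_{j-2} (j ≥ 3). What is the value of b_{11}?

Applying the relation repeatedly:
b_3 = 34;  b_4 = 78;  b_5 = 326;  b_6 = 1042;  b_7 = 3714;  b_8 = 12638;  b_9 = 43846;  b_{10} = 150882;  b_{11} = 520994.

520994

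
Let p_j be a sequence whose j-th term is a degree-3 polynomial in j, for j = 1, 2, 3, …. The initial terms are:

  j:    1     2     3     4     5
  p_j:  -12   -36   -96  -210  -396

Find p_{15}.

1st diffs: -24, -60, -114, -186.
2nd diffs: -36, -54, -72.
3rd diffs: -18, -18 (constant).
Newton forward-difference form: p_j = -12 + (-24)·C(j-1,1) + (-36)·C(j-1,2) + (-18)·C(j-1,3).
At j = 15: j-1 = 14, so p_{15} = -12 - 336 - 3276 - 6552 = -10176.

-10176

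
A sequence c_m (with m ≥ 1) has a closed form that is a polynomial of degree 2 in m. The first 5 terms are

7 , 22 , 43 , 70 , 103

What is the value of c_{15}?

763

1st diffs: 15, 21, 27, 33.
2nd diffs: 6, 6, 6 (constant).
Newton forward-difference form: c_m = 7 + 15·C(m-1,1) + 6·C(m-1,2).
At m = 15: m-1 = 14, so c_{15} = 7 + 210 + 546 = 763.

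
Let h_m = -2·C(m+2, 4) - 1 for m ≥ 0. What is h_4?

C(6, 4) = 15, so h_4 = -31.

-31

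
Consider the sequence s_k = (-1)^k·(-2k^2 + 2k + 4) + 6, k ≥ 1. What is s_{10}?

-170

(-1)^10 = 1; -2k^2 + 2k + 4 at k=10 is -176; so s_{10} = -170.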